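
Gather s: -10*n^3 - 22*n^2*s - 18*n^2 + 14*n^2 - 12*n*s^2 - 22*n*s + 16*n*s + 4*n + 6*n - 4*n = -10*n^3 - 4*n^2 - 12*n*s^2 + 6*n + s*(-22*n^2 - 6*n)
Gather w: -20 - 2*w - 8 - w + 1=-3*w - 27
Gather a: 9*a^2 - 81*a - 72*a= 9*a^2 - 153*a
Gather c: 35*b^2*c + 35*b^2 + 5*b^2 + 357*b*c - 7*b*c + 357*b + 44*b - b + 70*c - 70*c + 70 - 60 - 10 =40*b^2 + 400*b + c*(35*b^2 + 350*b)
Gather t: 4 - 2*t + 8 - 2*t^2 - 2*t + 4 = -2*t^2 - 4*t + 16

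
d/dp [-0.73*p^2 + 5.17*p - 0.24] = 5.17 - 1.46*p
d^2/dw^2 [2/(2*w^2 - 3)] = 24*(2*w^2 + 1)/(2*w^2 - 3)^3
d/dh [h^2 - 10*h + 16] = 2*h - 10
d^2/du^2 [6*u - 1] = 0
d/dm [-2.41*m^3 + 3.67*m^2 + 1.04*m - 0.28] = -7.23*m^2 + 7.34*m + 1.04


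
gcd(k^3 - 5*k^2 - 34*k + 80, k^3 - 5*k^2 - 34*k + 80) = k^3 - 5*k^2 - 34*k + 80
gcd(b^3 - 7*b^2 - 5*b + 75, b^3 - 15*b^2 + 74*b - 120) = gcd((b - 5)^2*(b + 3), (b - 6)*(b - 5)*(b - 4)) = b - 5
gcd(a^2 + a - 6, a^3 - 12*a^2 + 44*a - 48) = a - 2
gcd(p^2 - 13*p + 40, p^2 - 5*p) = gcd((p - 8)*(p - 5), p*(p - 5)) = p - 5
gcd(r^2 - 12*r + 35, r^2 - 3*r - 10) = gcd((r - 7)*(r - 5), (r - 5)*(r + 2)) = r - 5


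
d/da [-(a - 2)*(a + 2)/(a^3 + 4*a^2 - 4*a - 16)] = 1/(a^2 + 8*a + 16)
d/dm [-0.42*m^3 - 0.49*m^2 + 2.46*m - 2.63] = -1.26*m^2 - 0.98*m + 2.46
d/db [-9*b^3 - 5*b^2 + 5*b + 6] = -27*b^2 - 10*b + 5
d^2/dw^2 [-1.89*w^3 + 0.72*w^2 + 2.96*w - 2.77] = 1.44 - 11.34*w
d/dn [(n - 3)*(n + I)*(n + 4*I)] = 3*n^2 + n*(-6 + 10*I) - 4 - 15*I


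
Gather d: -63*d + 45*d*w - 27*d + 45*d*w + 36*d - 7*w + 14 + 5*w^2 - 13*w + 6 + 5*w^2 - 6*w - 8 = d*(90*w - 54) + 10*w^2 - 26*w + 12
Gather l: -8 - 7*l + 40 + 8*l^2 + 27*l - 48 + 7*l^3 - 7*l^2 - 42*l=7*l^3 + l^2 - 22*l - 16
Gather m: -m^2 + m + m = -m^2 + 2*m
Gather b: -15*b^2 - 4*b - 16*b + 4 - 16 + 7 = -15*b^2 - 20*b - 5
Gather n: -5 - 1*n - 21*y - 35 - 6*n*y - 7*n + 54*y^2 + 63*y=n*(-6*y - 8) + 54*y^2 + 42*y - 40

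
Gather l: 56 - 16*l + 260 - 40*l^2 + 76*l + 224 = -40*l^2 + 60*l + 540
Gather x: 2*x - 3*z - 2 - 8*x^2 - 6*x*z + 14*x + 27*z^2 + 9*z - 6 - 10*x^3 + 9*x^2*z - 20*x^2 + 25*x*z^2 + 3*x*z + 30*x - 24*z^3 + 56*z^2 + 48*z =-10*x^3 + x^2*(9*z - 28) + x*(25*z^2 - 3*z + 46) - 24*z^3 + 83*z^2 + 54*z - 8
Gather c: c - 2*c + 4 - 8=-c - 4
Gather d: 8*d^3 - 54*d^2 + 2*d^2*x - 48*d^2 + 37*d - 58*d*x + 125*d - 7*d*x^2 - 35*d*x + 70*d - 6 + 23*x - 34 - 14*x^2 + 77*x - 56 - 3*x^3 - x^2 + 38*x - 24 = 8*d^3 + d^2*(2*x - 102) + d*(-7*x^2 - 93*x + 232) - 3*x^3 - 15*x^2 + 138*x - 120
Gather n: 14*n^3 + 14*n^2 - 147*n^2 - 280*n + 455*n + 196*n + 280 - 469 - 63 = 14*n^3 - 133*n^2 + 371*n - 252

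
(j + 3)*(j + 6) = j^2 + 9*j + 18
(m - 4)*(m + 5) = m^2 + m - 20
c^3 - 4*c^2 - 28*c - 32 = (c - 8)*(c + 2)^2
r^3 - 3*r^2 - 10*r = r*(r - 5)*(r + 2)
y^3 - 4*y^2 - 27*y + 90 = (y - 6)*(y - 3)*(y + 5)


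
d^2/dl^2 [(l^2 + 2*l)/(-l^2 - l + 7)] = 2*(-l^3 - 21*l^2 - 42*l - 63)/(l^6 + 3*l^5 - 18*l^4 - 41*l^3 + 126*l^2 + 147*l - 343)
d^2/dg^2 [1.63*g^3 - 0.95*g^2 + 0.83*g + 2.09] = 9.78*g - 1.9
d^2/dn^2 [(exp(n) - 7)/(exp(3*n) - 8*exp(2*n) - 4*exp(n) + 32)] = (4*exp(6*n) - 87*exp(5*n) + 696*exp(4*n) - 2184*exp(3*n) + 2880*exp(2*n) - 7152*exp(n) + 128)*exp(n)/(exp(9*n) - 24*exp(8*n) + 180*exp(7*n) - 224*exp(6*n) - 2256*exp(5*n) + 4992*exp(4*n) + 9152*exp(3*n) - 23040*exp(2*n) - 12288*exp(n) + 32768)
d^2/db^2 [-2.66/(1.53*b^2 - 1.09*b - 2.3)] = (-12.453588*b^2 + 8.872164*b + 2.66*(3.06*b - 1.09)*(6.12*b - 2.18) + 18.72108)/(-1.53*b^2 + 1.09*b + 2.3)^3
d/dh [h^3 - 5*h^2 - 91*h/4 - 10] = 3*h^2 - 10*h - 91/4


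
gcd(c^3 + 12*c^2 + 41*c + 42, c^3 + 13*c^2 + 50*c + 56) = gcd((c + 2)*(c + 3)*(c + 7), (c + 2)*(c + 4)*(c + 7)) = c^2 + 9*c + 14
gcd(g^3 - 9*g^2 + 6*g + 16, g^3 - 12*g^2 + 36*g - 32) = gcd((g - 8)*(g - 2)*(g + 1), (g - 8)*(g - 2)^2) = g^2 - 10*g + 16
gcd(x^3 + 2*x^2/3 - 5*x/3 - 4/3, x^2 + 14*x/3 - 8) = x - 4/3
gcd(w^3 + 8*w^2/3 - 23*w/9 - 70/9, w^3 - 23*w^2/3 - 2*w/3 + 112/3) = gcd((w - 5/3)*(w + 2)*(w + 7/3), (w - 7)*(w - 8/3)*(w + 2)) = w + 2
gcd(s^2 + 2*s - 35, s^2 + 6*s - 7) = s + 7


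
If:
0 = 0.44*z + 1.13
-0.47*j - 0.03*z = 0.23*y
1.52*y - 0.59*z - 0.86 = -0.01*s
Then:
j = 0.163926499032882 - 0.48936170212766*y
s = -152.0*y - 65.5227272727273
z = -2.57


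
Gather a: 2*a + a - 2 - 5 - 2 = 3*a - 9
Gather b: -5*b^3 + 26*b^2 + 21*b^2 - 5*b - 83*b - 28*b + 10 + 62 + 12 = -5*b^3 + 47*b^2 - 116*b + 84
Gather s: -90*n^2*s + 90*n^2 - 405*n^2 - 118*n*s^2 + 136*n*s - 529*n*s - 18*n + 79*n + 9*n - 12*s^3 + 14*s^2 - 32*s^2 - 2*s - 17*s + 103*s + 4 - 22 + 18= -315*n^2 + 70*n - 12*s^3 + s^2*(-118*n - 18) + s*(-90*n^2 - 393*n + 84)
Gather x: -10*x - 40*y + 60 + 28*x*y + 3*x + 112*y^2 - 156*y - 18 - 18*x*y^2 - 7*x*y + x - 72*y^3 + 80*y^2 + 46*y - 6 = x*(-18*y^2 + 21*y - 6) - 72*y^3 + 192*y^2 - 150*y + 36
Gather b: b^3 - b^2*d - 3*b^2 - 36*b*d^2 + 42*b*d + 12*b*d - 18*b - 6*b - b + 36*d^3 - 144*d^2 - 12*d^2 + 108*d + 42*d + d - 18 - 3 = b^3 + b^2*(-d - 3) + b*(-36*d^2 + 54*d - 25) + 36*d^3 - 156*d^2 + 151*d - 21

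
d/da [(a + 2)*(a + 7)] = 2*a + 9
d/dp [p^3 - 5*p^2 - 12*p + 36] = 3*p^2 - 10*p - 12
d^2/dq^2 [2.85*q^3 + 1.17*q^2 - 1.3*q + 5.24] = 17.1*q + 2.34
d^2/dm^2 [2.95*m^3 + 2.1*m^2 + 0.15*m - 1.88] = 17.7*m + 4.2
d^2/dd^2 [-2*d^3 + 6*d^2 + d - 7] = 12 - 12*d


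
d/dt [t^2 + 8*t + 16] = 2*t + 8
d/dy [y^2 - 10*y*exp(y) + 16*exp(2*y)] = -10*y*exp(y) + 2*y + 32*exp(2*y) - 10*exp(y)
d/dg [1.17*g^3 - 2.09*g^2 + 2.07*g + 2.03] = 3.51*g^2 - 4.18*g + 2.07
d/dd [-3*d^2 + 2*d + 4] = 2 - 6*d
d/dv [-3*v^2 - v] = -6*v - 1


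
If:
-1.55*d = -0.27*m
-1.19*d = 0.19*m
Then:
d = 0.00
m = 0.00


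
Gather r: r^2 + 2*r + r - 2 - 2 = r^2 + 3*r - 4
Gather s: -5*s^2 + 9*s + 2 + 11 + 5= -5*s^2 + 9*s + 18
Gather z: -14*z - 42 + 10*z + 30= -4*z - 12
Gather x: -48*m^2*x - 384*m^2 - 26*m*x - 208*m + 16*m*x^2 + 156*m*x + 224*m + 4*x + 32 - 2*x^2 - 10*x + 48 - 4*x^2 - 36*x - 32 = -384*m^2 + 16*m + x^2*(16*m - 6) + x*(-48*m^2 + 130*m - 42) + 48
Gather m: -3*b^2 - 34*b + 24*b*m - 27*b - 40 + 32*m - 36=-3*b^2 - 61*b + m*(24*b + 32) - 76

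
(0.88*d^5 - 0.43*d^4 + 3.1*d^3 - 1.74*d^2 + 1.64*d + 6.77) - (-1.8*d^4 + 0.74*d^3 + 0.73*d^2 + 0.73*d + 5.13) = 0.88*d^5 + 1.37*d^4 + 2.36*d^3 - 2.47*d^2 + 0.91*d + 1.64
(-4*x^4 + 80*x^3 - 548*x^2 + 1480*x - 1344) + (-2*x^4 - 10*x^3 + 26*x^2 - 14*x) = -6*x^4 + 70*x^3 - 522*x^2 + 1466*x - 1344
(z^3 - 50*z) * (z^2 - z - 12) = z^5 - z^4 - 62*z^3 + 50*z^2 + 600*z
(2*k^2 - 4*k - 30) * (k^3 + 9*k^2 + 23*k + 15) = 2*k^5 + 14*k^4 - 20*k^3 - 332*k^2 - 750*k - 450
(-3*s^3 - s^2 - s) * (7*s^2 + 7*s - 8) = -21*s^5 - 28*s^4 + 10*s^3 + s^2 + 8*s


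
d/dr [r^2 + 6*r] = 2*r + 6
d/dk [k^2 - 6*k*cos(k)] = 6*k*sin(k) + 2*k - 6*cos(k)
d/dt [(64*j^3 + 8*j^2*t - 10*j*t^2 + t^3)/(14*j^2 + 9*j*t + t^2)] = (-116*j^2 + 14*j*t + t^2)/(49*j^2 + 14*j*t + t^2)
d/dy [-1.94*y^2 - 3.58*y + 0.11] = -3.88*y - 3.58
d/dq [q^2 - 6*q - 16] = 2*q - 6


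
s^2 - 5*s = s*(s - 5)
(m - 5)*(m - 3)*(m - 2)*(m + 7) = m^4 - 3*m^3 - 39*m^2 + 187*m - 210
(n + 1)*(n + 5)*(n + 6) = n^3 + 12*n^2 + 41*n + 30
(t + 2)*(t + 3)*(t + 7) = t^3 + 12*t^2 + 41*t + 42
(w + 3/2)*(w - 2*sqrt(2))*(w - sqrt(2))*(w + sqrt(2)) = w^4 - 2*sqrt(2)*w^3 + 3*w^3/2 - 3*sqrt(2)*w^2 - 2*w^2 - 3*w + 4*sqrt(2)*w + 6*sqrt(2)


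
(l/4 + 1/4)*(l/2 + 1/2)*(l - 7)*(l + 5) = l^4/8 - 19*l^2/4 - 9*l - 35/8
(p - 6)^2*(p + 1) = p^3 - 11*p^2 + 24*p + 36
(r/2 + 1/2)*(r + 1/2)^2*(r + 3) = r^4/2 + 5*r^3/2 + 29*r^2/8 + 2*r + 3/8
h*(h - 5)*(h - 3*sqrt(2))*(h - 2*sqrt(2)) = h^4 - 5*sqrt(2)*h^3 - 5*h^3 + 12*h^2 + 25*sqrt(2)*h^2 - 60*h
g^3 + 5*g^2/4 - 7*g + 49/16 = (g - 7/4)*(g - 1/2)*(g + 7/2)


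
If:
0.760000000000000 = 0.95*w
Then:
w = 0.80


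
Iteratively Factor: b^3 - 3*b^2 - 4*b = (b + 1)*(b^2 - 4*b) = (b - 4)*(b + 1)*(b)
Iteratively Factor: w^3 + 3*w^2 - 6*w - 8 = (w + 1)*(w^2 + 2*w - 8) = (w - 2)*(w + 1)*(w + 4)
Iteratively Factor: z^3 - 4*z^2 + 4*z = (z - 2)*(z^2 - 2*z) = (z - 2)^2*(z)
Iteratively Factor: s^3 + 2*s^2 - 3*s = (s)*(s^2 + 2*s - 3) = s*(s - 1)*(s + 3)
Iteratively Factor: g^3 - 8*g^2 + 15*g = (g - 3)*(g^2 - 5*g) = (g - 5)*(g - 3)*(g)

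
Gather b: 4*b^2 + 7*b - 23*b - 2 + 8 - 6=4*b^2 - 16*b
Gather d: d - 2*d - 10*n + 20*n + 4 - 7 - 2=-d + 10*n - 5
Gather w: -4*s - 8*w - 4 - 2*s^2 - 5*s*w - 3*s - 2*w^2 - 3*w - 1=-2*s^2 - 7*s - 2*w^2 + w*(-5*s - 11) - 5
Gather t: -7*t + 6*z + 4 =-7*t + 6*z + 4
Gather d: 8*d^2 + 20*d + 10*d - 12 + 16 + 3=8*d^2 + 30*d + 7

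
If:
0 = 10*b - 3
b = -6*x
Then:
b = 3/10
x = -1/20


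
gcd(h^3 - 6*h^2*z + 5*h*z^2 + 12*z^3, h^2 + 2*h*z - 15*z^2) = -h + 3*z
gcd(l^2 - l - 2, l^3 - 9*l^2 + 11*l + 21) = l + 1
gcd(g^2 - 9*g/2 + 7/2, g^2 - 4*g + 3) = g - 1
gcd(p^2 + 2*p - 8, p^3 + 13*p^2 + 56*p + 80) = p + 4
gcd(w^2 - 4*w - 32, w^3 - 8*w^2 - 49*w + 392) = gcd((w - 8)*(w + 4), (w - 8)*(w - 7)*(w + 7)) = w - 8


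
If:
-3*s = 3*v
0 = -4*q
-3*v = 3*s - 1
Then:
No Solution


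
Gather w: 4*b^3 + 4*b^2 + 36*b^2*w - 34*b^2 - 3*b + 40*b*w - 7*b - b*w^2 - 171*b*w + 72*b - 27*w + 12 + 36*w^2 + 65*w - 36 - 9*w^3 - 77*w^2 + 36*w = 4*b^3 - 30*b^2 + 62*b - 9*w^3 + w^2*(-b - 41) + w*(36*b^2 - 131*b + 74) - 24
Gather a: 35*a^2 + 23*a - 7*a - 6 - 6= 35*a^2 + 16*a - 12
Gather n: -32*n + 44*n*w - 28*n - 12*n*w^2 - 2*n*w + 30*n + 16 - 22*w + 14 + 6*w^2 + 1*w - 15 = n*(-12*w^2 + 42*w - 30) + 6*w^2 - 21*w + 15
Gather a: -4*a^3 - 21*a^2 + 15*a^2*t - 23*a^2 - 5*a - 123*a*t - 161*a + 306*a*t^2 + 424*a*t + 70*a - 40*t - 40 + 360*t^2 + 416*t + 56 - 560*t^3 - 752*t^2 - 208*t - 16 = -4*a^3 + a^2*(15*t - 44) + a*(306*t^2 + 301*t - 96) - 560*t^3 - 392*t^2 + 168*t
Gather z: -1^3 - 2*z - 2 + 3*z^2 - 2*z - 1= 3*z^2 - 4*z - 4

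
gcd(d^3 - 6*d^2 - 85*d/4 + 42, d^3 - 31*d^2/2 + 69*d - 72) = d^2 - 19*d/2 + 12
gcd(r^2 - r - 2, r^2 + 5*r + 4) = r + 1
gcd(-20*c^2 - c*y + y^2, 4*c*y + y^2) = 4*c + y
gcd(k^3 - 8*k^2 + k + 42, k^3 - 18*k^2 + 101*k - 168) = k^2 - 10*k + 21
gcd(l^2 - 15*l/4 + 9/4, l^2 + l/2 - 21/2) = l - 3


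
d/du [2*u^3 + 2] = 6*u^2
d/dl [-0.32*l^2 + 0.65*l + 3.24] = 0.65 - 0.64*l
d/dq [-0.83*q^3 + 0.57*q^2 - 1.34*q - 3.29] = -2.49*q^2 + 1.14*q - 1.34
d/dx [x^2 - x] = 2*x - 1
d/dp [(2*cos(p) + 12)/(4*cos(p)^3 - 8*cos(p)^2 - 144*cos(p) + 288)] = (cos(p) - 4)*sin(p)/((cos(p) - 6)^2*(cos(p) - 2)^2)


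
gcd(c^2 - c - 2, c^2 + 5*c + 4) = c + 1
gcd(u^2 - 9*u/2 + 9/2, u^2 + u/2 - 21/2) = u - 3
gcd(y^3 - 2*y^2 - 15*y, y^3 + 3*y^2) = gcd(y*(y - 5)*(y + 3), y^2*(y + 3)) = y^2 + 3*y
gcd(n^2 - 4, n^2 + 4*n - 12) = n - 2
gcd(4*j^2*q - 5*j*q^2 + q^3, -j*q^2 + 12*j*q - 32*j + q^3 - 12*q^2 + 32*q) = -j + q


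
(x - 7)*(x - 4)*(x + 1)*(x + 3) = x^4 - 7*x^3 - 13*x^2 + 79*x + 84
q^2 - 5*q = q*(q - 5)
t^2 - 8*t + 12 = (t - 6)*(t - 2)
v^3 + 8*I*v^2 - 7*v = v*(v + I)*(v + 7*I)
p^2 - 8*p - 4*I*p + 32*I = (p - 8)*(p - 4*I)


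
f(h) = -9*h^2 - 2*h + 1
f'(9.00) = -164.00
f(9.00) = -746.00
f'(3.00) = -56.00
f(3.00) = -86.00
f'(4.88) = -89.84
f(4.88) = -223.09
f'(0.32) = -7.76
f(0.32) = -0.56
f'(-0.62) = 9.16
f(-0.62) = -1.22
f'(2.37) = -44.66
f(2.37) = -54.29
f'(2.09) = -39.62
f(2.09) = -42.49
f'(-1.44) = 23.92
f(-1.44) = -14.78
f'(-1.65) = 27.70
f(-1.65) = -20.20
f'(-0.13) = 0.34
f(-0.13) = 1.11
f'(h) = -18*h - 2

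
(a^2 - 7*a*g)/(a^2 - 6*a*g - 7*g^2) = a/(a + g)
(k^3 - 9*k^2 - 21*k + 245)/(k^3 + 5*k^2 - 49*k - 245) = (k - 7)/(k + 7)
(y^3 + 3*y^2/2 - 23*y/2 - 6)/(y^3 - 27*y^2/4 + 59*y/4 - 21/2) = 2*(2*y^2 + 9*y + 4)/(4*y^2 - 15*y + 14)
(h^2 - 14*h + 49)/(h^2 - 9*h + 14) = (h - 7)/(h - 2)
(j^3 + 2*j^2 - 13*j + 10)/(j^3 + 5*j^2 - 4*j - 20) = (j - 1)/(j + 2)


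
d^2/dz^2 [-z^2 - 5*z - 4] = -2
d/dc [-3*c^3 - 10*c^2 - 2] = c*(-9*c - 20)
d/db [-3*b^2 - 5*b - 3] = -6*b - 5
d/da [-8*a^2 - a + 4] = -16*a - 1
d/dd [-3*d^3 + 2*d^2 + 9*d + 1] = -9*d^2 + 4*d + 9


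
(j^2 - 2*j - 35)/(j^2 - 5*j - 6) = (-j^2 + 2*j + 35)/(-j^2 + 5*j + 6)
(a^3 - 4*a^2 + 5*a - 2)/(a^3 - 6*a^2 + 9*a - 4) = (a - 2)/(a - 4)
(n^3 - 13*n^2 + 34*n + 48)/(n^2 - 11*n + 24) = (n^2 - 5*n - 6)/(n - 3)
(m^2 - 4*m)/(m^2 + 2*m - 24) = m/(m + 6)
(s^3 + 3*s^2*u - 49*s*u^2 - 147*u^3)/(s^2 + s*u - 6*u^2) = (s^2 - 49*u^2)/(s - 2*u)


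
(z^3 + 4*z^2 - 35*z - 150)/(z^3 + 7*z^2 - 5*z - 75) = (z - 6)/(z - 3)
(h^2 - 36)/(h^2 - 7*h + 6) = (h + 6)/(h - 1)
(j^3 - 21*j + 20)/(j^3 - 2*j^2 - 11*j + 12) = (j + 5)/(j + 3)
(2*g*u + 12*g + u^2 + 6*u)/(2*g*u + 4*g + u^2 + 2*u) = (u + 6)/(u + 2)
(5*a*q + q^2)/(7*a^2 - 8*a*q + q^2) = q*(5*a + q)/(7*a^2 - 8*a*q + q^2)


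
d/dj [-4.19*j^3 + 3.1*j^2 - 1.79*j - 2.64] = -12.57*j^2 + 6.2*j - 1.79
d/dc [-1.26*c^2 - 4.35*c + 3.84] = -2.52*c - 4.35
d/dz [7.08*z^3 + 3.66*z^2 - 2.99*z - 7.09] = 21.24*z^2 + 7.32*z - 2.99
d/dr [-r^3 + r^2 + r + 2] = -3*r^2 + 2*r + 1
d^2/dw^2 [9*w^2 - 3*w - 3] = 18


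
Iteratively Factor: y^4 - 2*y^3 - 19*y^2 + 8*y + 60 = (y - 5)*(y^3 + 3*y^2 - 4*y - 12) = (y - 5)*(y + 2)*(y^2 + y - 6) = (y - 5)*(y - 2)*(y + 2)*(y + 3)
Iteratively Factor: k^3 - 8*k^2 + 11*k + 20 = (k - 5)*(k^2 - 3*k - 4) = (k - 5)*(k + 1)*(k - 4)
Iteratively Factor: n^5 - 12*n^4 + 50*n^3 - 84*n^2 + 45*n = (n - 5)*(n^4 - 7*n^3 + 15*n^2 - 9*n) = n*(n - 5)*(n^3 - 7*n^2 + 15*n - 9) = n*(n - 5)*(n - 3)*(n^2 - 4*n + 3) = n*(n - 5)*(n - 3)^2*(n - 1)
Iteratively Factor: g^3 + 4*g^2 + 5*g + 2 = (g + 2)*(g^2 + 2*g + 1) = (g + 1)*(g + 2)*(g + 1)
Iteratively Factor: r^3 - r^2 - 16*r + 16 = (r - 4)*(r^2 + 3*r - 4) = (r - 4)*(r - 1)*(r + 4)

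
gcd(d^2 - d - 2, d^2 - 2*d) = d - 2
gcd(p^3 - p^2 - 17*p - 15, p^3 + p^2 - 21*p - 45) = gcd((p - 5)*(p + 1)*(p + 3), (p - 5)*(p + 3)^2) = p^2 - 2*p - 15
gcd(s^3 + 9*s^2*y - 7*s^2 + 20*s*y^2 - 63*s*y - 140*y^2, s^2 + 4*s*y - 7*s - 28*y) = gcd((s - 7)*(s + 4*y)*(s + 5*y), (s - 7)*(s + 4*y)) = s^2 + 4*s*y - 7*s - 28*y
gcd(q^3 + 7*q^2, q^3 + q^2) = q^2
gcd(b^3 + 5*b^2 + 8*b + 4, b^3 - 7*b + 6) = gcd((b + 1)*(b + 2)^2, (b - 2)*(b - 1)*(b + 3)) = 1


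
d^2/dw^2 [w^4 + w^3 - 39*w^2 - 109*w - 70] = 12*w^2 + 6*w - 78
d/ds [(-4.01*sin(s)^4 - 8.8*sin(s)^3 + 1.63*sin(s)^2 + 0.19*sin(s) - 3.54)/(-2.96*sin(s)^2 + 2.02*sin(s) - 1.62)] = (23.7392*sin(s)^5 + 1.74740000000001*sin(s)^4 - 9.5672*sin(s)^3 + 46.623*sin(s)^2 - 26.238*sin(s) + 6.843)*cos(s)/(8.7616*sin(s)^4 - 11.9584*sin(s)^3 + 13.6708*sin(s)^2 - 6.5448*sin(s) + 2.6244)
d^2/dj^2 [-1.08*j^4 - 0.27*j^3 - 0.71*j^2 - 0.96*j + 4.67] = -12.96*j^2 - 1.62*j - 1.42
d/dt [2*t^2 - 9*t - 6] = 4*t - 9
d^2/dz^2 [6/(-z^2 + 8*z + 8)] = 12*(-z^2 + 8*z + 4*(z - 4)^2 + 8)/(-z^2 + 8*z + 8)^3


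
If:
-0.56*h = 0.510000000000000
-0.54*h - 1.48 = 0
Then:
No Solution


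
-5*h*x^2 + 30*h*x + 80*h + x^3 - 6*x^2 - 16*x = (-5*h + x)*(x - 8)*(x + 2)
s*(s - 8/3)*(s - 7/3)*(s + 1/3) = s^4 - 14*s^3/3 + 41*s^2/9 + 56*s/27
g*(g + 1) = g^2 + g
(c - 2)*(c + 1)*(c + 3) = c^3 + 2*c^2 - 5*c - 6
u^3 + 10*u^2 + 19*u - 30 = (u - 1)*(u + 5)*(u + 6)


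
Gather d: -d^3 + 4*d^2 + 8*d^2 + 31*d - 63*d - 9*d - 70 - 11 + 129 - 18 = -d^3 + 12*d^2 - 41*d + 30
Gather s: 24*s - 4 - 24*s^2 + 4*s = -24*s^2 + 28*s - 4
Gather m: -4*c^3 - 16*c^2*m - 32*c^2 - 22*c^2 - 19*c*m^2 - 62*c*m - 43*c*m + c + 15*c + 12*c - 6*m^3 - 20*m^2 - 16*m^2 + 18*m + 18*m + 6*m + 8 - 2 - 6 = -4*c^3 - 54*c^2 + 28*c - 6*m^3 + m^2*(-19*c - 36) + m*(-16*c^2 - 105*c + 42)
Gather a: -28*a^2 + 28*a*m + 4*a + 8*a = -28*a^2 + a*(28*m + 12)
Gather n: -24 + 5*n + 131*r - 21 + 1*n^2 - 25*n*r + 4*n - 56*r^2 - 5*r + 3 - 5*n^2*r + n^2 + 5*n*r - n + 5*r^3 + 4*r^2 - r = n^2*(2 - 5*r) + n*(8 - 20*r) + 5*r^3 - 52*r^2 + 125*r - 42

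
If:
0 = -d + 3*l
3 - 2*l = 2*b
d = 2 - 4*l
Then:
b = 17/14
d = 6/7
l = 2/7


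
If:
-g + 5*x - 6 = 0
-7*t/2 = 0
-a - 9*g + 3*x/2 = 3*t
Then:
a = 54 - 87*x/2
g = 5*x - 6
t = 0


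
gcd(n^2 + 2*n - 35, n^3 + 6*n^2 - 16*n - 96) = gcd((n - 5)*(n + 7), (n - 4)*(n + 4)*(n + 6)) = 1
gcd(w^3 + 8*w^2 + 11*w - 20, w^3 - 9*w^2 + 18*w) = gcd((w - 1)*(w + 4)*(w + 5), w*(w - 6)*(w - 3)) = 1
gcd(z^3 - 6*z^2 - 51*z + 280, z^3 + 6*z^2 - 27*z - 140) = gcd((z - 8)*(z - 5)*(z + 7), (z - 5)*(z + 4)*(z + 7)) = z^2 + 2*z - 35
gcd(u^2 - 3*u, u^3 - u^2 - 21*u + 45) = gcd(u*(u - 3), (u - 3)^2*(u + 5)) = u - 3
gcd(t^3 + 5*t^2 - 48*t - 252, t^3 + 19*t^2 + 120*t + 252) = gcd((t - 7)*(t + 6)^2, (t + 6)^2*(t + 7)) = t^2 + 12*t + 36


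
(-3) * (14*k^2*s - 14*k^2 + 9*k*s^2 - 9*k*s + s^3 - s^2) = -42*k^2*s + 42*k^2 - 27*k*s^2 + 27*k*s - 3*s^3 + 3*s^2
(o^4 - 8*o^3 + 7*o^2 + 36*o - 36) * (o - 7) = o^5 - 15*o^4 + 63*o^3 - 13*o^2 - 288*o + 252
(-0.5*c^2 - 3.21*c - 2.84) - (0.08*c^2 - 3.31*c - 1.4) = -0.58*c^2 + 0.1*c - 1.44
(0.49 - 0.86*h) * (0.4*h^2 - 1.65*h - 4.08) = -0.344*h^3 + 1.615*h^2 + 2.7003*h - 1.9992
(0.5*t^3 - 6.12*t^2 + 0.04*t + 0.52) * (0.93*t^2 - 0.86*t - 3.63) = 0.465*t^5 - 6.1216*t^4 + 3.4854*t^3 + 22.6648*t^2 - 0.5924*t - 1.8876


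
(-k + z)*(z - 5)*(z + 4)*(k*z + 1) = -k^2*z^3 + k^2*z^2 + 20*k^2*z + k*z^4 - k*z^3 - 21*k*z^2 + k*z + 20*k + z^3 - z^2 - 20*z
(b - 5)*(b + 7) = b^2 + 2*b - 35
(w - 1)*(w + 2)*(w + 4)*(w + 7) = w^4 + 12*w^3 + 37*w^2 + 6*w - 56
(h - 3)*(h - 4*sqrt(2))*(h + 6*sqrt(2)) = h^3 - 3*h^2 + 2*sqrt(2)*h^2 - 48*h - 6*sqrt(2)*h + 144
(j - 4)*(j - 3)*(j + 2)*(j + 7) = j^4 + 2*j^3 - 37*j^2 + 10*j + 168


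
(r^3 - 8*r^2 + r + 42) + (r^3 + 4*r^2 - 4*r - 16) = 2*r^3 - 4*r^2 - 3*r + 26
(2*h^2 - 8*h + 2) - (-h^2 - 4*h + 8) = 3*h^2 - 4*h - 6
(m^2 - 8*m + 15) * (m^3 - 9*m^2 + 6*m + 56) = m^5 - 17*m^4 + 93*m^3 - 127*m^2 - 358*m + 840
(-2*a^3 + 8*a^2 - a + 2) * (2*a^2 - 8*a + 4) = -4*a^5 + 32*a^4 - 74*a^3 + 44*a^2 - 20*a + 8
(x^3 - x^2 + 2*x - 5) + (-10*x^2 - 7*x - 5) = x^3 - 11*x^2 - 5*x - 10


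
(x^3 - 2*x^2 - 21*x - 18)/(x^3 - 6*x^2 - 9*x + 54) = (x + 1)/(x - 3)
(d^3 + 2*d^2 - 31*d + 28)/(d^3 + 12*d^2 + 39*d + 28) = (d^2 - 5*d + 4)/(d^2 + 5*d + 4)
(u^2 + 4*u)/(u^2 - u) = (u + 4)/(u - 1)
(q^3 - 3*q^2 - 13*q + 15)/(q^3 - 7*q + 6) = (q - 5)/(q - 2)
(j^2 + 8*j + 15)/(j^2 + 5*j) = (j + 3)/j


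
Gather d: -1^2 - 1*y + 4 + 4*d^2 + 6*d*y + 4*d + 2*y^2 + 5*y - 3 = 4*d^2 + d*(6*y + 4) + 2*y^2 + 4*y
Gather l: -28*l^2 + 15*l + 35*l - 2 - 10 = -28*l^2 + 50*l - 12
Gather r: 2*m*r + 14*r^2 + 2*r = 14*r^2 + r*(2*m + 2)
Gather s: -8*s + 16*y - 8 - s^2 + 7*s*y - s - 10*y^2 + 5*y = -s^2 + s*(7*y - 9) - 10*y^2 + 21*y - 8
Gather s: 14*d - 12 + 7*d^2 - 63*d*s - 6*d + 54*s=7*d^2 + 8*d + s*(54 - 63*d) - 12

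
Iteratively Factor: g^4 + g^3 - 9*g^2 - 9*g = (g - 3)*(g^3 + 4*g^2 + 3*g) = (g - 3)*(g + 1)*(g^2 + 3*g) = g*(g - 3)*(g + 1)*(g + 3)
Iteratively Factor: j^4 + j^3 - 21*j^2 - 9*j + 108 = (j - 3)*(j^3 + 4*j^2 - 9*j - 36) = (j - 3)*(j + 4)*(j^2 - 9) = (j - 3)*(j + 3)*(j + 4)*(j - 3)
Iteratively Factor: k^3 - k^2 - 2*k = (k + 1)*(k^2 - 2*k) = (k - 2)*(k + 1)*(k)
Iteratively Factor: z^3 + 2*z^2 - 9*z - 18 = (z + 2)*(z^2 - 9) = (z - 3)*(z + 2)*(z + 3)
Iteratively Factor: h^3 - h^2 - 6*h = (h)*(h^2 - h - 6) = h*(h + 2)*(h - 3)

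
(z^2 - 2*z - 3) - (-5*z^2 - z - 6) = 6*z^2 - z + 3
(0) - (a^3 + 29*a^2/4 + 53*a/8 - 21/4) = -a^3 - 29*a^2/4 - 53*a/8 + 21/4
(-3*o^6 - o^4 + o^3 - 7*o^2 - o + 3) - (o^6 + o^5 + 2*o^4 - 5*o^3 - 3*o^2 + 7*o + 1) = -4*o^6 - o^5 - 3*o^4 + 6*o^3 - 4*o^2 - 8*o + 2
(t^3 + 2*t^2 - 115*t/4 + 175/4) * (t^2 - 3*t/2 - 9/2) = t^5 + t^4/2 - 145*t^3/4 + 623*t^2/8 + 255*t/4 - 1575/8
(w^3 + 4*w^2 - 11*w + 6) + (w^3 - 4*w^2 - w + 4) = 2*w^3 - 12*w + 10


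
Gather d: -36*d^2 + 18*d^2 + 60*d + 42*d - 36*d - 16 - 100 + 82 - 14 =-18*d^2 + 66*d - 48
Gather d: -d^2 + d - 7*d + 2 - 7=-d^2 - 6*d - 5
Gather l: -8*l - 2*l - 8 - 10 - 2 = -10*l - 20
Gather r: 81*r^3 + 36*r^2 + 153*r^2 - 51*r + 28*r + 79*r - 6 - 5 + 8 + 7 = 81*r^3 + 189*r^2 + 56*r + 4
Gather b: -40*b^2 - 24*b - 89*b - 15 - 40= -40*b^2 - 113*b - 55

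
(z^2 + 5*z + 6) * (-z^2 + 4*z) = -z^4 - z^3 + 14*z^2 + 24*z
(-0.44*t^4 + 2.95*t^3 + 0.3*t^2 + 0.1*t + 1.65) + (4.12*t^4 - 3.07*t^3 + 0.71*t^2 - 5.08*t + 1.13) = 3.68*t^4 - 0.12*t^3 + 1.01*t^2 - 4.98*t + 2.78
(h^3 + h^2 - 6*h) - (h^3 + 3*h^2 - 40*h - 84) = -2*h^2 + 34*h + 84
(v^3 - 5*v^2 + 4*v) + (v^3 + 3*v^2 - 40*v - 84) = 2*v^3 - 2*v^2 - 36*v - 84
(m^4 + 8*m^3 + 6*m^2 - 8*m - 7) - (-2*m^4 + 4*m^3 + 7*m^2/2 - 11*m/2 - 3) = 3*m^4 + 4*m^3 + 5*m^2/2 - 5*m/2 - 4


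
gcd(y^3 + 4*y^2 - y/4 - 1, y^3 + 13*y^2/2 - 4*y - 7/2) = y + 1/2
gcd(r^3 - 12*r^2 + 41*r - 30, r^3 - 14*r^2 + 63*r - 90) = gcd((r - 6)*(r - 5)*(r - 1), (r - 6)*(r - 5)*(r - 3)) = r^2 - 11*r + 30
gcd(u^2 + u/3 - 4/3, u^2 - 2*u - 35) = 1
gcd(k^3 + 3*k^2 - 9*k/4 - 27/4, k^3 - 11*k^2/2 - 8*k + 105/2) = k + 3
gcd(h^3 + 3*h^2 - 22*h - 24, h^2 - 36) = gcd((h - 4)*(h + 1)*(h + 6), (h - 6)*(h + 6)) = h + 6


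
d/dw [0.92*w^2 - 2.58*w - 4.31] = 1.84*w - 2.58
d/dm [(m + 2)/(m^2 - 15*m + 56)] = (m^2 - 15*m - (m + 2)*(2*m - 15) + 56)/(m^2 - 15*m + 56)^2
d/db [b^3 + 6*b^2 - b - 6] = 3*b^2 + 12*b - 1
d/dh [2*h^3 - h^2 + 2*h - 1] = 6*h^2 - 2*h + 2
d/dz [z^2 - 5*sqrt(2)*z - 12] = 2*z - 5*sqrt(2)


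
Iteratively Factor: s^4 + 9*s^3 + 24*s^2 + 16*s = (s + 4)*(s^3 + 5*s^2 + 4*s) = (s + 4)^2*(s^2 + s) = s*(s + 4)^2*(s + 1)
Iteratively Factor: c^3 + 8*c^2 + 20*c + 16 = (c + 4)*(c^2 + 4*c + 4) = (c + 2)*(c + 4)*(c + 2)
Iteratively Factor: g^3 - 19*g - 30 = (g + 3)*(g^2 - 3*g - 10) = (g + 2)*(g + 3)*(g - 5)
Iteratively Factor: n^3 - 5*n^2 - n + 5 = (n + 1)*(n^2 - 6*n + 5) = (n - 1)*(n + 1)*(n - 5)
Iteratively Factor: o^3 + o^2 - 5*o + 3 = (o + 3)*(o^2 - 2*o + 1) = (o - 1)*(o + 3)*(o - 1)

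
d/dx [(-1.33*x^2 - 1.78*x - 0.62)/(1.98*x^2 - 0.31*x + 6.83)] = (3.9367*x^2 - 15.7126*x - 12.3496)/(3.9204*x^4 - 1.2276*x^3 + 27.1429*x^2 - 4.2346*x + 46.6489)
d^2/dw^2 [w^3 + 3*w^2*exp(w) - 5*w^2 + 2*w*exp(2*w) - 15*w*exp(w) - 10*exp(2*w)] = 3*w^2*exp(w) + 8*w*exp(2*w) - 3*w*exp(w) + 6*w - 32*exp(2*w) - 24*exp(w) - 10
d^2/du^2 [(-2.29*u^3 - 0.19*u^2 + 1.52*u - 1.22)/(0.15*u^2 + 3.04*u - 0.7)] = (1.11022302462516e-16*u^5 + 1.77635683940025e-15*u^4 - 42.5657479999999*u^3 + 28.95432*u^2 - 9.11292*u - 16.522784)/(0.003375*u^6 + 0.2052*u^5 + 4.11147*u^4 + 26.179264*u^3 - 19.18686*u^2 + 4.4688*u - 0.343)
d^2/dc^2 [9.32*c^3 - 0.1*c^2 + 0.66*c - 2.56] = 55.92*c - 0.2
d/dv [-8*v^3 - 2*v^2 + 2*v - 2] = -24*v^2 - 4*v + 2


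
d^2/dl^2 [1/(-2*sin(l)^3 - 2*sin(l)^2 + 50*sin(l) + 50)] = (9*sin(l)^5 + 2*sin(l)^4 - 60*sin(l)^3 + 194*sin(l)^2 + 675*sin(l) - 1300)/(2*(sin(l) - 5)^3*(sin(l) + 1)^2*(sin(l) + 5)^3)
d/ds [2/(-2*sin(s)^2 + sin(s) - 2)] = 2*(4*sin(s) - 1)*cos(s)/(-sin(s) - cos(2*s) + 3)^2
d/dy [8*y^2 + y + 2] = 16*y + 1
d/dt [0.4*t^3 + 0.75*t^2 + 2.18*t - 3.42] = 1.2*t^2 + 1.5*t + 2.18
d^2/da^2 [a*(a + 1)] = 2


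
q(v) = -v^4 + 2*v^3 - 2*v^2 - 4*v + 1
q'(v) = -4*v^3 + 6*v^2 - 4*v - 4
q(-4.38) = -555.95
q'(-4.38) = 464.74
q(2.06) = -16.25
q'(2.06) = -21.75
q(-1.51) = -9.60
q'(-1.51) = 29.49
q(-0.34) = 2.04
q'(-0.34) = -1.79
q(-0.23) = 1.79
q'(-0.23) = -2.71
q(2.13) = -17.85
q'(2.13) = -23.95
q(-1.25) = -3.47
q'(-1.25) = 18.19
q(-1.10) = -1.15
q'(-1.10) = 12.98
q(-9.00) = -8144.00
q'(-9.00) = 3434.00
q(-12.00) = -24431.00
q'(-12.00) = 7820.00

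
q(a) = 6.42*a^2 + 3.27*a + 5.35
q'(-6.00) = -73.77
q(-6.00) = 216.85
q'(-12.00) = -150.81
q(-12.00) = 890.59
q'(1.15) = 18.04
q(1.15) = 17.60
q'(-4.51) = -54.64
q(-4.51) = 121.19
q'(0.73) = 12.64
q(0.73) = 11.16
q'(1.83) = 26.77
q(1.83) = 32.83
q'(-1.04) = -10.08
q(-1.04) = 8.89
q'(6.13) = 81.98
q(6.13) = 266.64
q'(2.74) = 38.45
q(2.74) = 62.51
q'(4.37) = 59.38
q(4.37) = 142.24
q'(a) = 12.84*a + 3.27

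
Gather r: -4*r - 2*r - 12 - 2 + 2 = -6*r - 12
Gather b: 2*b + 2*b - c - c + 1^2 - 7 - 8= 4*b - 2*c - 14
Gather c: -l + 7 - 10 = -l - 3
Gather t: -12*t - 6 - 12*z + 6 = -12*t - 12*z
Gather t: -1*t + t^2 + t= t^2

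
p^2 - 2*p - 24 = (p - 6)*(p + 4)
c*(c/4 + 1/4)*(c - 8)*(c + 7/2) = c^4/4 - 7*c^3/8 - 65*c^2/8 - 7*c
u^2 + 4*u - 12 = (u - 2)*(u + 6)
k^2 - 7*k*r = k*(k - 7*r)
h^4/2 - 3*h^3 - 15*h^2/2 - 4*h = h*(h/2 + 1/2)*(h - 8)*(h + 1)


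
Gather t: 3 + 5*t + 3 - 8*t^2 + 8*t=-8*t^2 + 13*t + 6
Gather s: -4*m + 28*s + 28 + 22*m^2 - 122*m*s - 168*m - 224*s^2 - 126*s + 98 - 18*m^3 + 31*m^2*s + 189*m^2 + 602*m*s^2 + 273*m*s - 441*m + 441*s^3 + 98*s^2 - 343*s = -18*m^3 + 211*m^2 - 613*m + 441*s^3 + s^2*(602*m - 126) + s*(31*m^2 + 151*m - 441) + 126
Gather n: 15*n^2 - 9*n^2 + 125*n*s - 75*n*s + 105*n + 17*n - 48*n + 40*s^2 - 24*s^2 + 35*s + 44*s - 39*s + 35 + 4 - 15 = 6*n^2 + n*(50*s + 74) + 16*s^2 + 40*s + 24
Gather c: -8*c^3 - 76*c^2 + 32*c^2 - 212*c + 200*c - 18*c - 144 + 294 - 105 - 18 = -8*c^3 - 44*c^2 - 30*c + 27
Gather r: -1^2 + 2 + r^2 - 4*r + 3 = r^2 - 4*r + 4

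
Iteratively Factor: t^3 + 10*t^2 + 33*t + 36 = (t + 3)*(t^2 + 7*t + 12) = (t + 3)^2*(t + 4)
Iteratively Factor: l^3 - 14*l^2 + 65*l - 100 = (l - 5)*(l^2 - 9*l + 20) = (l - 5)^2*(l - 4)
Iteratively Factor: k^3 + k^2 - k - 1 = (k + 1)*(k^2 - 1) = (k + 1)^2*(k - 1)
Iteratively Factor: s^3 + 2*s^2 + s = (s + 1)*(s^2 + s) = (s + 1)^2*(s)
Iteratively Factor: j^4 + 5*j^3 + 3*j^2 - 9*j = (j - 1)*(j^3 + 6*j^2 + 9*j) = (j - 1)*(j + 3)*(j^2 + 3*j) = j*(j - 1)*(j + 3)*(j + 3)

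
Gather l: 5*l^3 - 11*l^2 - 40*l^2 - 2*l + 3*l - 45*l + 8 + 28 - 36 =5*l^3 - 51*l^2 - 44*l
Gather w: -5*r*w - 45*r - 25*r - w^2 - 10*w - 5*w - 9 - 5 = -70*r - w^2 + w*(-5*r - 15) - 14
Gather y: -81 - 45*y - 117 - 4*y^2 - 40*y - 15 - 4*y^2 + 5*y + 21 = -8*y^2 - 80*y - 192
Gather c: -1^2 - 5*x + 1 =-5*x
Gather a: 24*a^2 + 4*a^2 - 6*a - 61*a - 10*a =28*a^2 - 77*a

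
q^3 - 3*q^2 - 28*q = q*(q - 7)*(q + 4)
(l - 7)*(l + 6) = l^2 - l - 42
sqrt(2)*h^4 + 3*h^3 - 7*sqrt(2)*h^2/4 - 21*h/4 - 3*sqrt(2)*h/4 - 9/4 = (h - 3/2)*(h + 1/2)*(h + 3*sqrt(2)/2)*(sqrt(2)*h + sqrt(2))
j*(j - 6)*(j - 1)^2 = j^4 - 8*j^3 + 13*j^2 - 6*j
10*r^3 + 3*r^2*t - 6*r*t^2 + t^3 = (-5*r + t)*(-2*r + t)*(r + t)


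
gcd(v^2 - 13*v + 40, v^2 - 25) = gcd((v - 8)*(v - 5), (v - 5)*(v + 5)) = v - 5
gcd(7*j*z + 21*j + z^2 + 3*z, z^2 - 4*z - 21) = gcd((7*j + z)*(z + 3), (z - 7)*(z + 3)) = z + 3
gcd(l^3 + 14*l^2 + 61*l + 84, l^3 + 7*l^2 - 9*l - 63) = l^2 + 10*l + 21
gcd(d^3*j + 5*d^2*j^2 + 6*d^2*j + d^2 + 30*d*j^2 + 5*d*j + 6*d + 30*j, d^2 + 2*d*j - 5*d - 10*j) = 1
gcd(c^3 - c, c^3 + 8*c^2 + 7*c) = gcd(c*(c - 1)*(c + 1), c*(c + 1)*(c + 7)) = c^2 + c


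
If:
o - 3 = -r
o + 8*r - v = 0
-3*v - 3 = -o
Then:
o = 75/22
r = -9/22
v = 3/22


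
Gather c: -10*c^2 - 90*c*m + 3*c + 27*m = -10*c^2 + c*(3 - 90*m) + 27*m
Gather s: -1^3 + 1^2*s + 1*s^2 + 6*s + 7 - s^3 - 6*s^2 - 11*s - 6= -s^3 - 5*s^2 - 4*s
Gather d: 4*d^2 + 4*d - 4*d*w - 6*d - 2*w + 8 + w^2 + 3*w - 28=4*d^2 + d*(-4*w - 2) + w^2 + w - 20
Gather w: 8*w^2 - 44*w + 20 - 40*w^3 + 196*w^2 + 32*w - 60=-40*w^3 + 204*w^2 - 12*w - 40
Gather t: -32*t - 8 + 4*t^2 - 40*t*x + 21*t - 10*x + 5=4*t^2 + t*(-40*x - 11) - 10*x - 3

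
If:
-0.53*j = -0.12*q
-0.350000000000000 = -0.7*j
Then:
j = 0.50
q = 2.21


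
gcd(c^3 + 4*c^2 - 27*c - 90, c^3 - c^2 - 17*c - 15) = c^2 - 2*c - 15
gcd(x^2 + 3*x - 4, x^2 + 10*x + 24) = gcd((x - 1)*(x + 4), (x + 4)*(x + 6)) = x + 4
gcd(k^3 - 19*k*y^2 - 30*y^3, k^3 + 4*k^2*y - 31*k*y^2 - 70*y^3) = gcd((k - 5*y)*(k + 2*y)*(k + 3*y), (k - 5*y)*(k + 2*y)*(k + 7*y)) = -k^2 + 3*k*y + 10*y^2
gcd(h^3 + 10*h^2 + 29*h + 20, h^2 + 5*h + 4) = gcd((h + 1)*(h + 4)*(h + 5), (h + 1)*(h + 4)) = h^2 + 5*h + 4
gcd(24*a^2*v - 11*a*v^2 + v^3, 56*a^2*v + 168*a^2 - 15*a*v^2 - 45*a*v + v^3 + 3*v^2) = -8*a + v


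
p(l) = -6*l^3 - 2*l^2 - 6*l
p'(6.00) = -678.00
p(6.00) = -1404.00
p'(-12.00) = -2550.00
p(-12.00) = 10152.00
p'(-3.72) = -240.21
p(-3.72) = 303.52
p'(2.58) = -136.14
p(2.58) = -131.83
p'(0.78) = -20.07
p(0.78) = -8.74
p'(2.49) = -127.56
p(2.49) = -119.97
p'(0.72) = -18.21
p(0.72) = -7.60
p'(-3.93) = -268.29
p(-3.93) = 356.88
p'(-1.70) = -51.22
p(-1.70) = 33.90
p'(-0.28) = -6.29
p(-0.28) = 1.65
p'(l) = -18*l^2 - 4*l - 6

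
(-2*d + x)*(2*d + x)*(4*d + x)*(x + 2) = -16*d^3*x - 32*d^3 - 4*d^2*x^2 - 8*d^2*x + 4*d*x^3 + 8*d*x^2 + x^4 + 2*x^3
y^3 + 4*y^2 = y^2*(y + 4)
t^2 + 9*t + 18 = (t + 3)*(t + 6)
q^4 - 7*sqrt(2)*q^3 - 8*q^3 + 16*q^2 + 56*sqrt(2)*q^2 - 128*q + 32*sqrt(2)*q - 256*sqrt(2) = (q - 8)*(q - 4*sqrt(2))^2*(q + sqrt(2))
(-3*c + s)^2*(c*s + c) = 9*c^3*s + 9*c^3 - 6*c^2*s^2 - 6*c^2*s + c*s^3 + c*s^2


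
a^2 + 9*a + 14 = (a + 2)*(a + 7)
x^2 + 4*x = x*(x + 4)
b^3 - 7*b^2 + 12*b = b*(b - 4)*(b - 3)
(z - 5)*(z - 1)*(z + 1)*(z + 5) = z^4 - 26*z^2 + 25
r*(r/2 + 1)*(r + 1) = r^3/2 + 3*r^2/2 + r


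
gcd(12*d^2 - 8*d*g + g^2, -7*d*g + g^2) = 1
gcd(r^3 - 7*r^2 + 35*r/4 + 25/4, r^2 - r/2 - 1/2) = r + 1/2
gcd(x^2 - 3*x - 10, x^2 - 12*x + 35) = x - 5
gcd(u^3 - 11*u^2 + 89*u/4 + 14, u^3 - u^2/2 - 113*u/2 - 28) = u^2 - 15*u/2 - 4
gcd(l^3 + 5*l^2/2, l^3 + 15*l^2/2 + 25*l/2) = l^2 + 5*l/2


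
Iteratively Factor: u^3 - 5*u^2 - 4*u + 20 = (u - 5)*(u^2 - 4) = (u - 5)*(u + 2)*(u - 2)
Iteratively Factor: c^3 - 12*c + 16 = (c - 2)*(c^2 + 2*c - 8) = (c - 2)*(c + 4)*(c - 2)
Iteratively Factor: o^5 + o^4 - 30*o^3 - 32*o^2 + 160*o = (o - 5)*(o^4 + 6*o^3 - 32*o) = (o - 5)*(o - 2)*(o^3 + 8*o^2 + 16*o) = (o - 5)*(o - 2)*(o + 4)*(o^2 + 4*o) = o*(o - 5)*(o - 2)*(o + 4)*(o + 4)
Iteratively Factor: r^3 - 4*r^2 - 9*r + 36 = (r - 4)*(r^2 - 9) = (r - 4)*(r + 3)*(r - 3)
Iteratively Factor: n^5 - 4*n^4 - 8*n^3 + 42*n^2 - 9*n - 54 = (n + 1)*(n^4 - 5*n^3 - 3*n^2 + 45*n - 54) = (n - 3)*(n + 1)*(n^3 - 2*n^2 - 9*n + 18) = (n - 3)*(n + 1)*(n + 3)*(n^2 - 5*n + 6) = (n - 3)^2*(n + 1)*(n + 3)*(n - 2)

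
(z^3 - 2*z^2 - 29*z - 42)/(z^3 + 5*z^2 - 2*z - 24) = (z^2 - 5*z - 14)/(z^2 + 2*z - 8)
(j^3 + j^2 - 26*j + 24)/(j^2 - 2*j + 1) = (j^2 + 2*j - 24)/(j - 1)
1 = 1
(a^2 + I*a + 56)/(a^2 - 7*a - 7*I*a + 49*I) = (a + 8*I)/(a - 7)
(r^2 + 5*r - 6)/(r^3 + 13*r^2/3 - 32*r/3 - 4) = 3*(r - 1)/(3*r^2 - 5*r - 2)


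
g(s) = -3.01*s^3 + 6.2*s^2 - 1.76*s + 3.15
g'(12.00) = -1153.28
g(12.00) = -4326.45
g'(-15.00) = -2219.51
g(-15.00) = 11583.30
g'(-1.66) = -47.23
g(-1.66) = 36.92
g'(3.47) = -67.46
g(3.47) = -54.07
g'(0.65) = 2.48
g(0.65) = 3.80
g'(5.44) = -201.53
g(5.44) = -307.52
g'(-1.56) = -43.08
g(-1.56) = 32.41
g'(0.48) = 2.11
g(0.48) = 3.40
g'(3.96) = -94.26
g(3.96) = -93.51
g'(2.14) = -16.58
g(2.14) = -1.72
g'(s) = -9.03*s^2 + 12.4*s - 1.76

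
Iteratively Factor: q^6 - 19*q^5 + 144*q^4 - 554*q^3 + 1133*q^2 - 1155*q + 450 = (q - 2)*(q^5 - 17*q^4 + 110*q^3 - 334*q^2 + 465*q - 225) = (q - 5)*(q - 2)*(q^4 - 12*q^3 + 50*q^2 - 84*q + 45) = (q - 5)*(q - 2)*(q - 1)*(q^3 - 11*q^2 + 39*q - 45) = (q - 5)*(q - 3)*(q - 2)*(q - 1)*(q^2 - 8*q + 15) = (q - 5)^2*(q - 3)*(q - 2)*(q - 1)*(q - 3)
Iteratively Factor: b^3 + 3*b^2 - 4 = (b + 2)*(b^2 + b - 2) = (b + 2)^2*(b - 1)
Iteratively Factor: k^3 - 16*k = (k + 4)*(k^2 - 4*k) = (k - 4)*(k + 4)*(k)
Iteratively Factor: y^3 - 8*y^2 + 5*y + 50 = (y - 5)*(y^2 - 3*y - 10) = (y - 5)*(y + 2)*(y - 5)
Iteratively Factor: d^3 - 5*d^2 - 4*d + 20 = (d - 2)*(d^2 - 3*d - 10) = (d - 2)*(d + 2)*(d - 5)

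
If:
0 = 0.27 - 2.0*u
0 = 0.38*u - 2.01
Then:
No Solution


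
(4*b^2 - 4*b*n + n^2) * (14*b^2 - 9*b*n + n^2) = 56*b^4 - 92*b^3*n + 54*b^2*n^2 - 13*b*n^3 + n^4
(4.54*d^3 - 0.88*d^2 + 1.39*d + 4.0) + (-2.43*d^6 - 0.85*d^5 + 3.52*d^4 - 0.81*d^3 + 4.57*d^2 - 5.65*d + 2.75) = -2.43*d^6 - 0.85*d^5 + 3.52*d^4 + 3.73*d^3 + 3.69*d^2 - 4.26*d + 6.75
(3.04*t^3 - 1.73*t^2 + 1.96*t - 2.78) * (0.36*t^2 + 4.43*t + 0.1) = 1.0944*t^5 + 12.8444*t^4 - 6.6543*t^3 + 7.509*t^2 - 12.1194*t - 0.278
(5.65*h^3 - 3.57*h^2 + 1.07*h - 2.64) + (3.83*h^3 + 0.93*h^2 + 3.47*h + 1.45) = 9.48*h^3 - 2.64*h^2 + 4.54*h - 1.19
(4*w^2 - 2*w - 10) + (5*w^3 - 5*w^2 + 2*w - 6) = 5*w^3 - w^2 - 16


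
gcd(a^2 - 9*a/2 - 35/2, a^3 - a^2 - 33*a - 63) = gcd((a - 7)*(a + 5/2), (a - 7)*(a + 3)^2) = a - 7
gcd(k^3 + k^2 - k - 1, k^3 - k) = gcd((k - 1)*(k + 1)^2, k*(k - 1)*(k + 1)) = k^2 - 1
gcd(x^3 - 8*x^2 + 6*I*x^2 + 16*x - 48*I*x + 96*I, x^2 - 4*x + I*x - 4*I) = x - 4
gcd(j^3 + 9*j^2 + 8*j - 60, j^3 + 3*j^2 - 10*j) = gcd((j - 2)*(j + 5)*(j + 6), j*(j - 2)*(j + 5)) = j^2 + 3*j - 10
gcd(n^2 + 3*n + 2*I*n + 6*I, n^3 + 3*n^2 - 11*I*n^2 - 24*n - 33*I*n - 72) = n + 3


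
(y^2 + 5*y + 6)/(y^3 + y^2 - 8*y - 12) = (y + 3)/(y^2 - y - 6)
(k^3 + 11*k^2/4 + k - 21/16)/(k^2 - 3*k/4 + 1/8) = (8*k^2 + 26*k + 21)/(2*(4*k - 1))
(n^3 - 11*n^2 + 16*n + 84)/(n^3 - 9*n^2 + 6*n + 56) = (n - 6)/(n - 4)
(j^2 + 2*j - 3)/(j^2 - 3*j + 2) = (j + 3)/(j - 2)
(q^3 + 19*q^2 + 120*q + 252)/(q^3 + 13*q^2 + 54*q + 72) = (q^2 + 13*q + 42)/(q^2 + 7*q + 12)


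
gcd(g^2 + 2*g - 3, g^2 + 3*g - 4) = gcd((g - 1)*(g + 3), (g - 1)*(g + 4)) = g - 1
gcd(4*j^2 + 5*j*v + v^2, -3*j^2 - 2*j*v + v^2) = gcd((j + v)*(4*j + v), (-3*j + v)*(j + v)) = j + v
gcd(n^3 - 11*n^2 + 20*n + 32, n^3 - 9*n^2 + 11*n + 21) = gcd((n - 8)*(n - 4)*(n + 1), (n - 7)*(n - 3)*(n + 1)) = n + 1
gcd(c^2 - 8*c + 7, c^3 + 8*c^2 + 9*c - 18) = c - 1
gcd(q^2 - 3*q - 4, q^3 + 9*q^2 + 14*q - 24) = 1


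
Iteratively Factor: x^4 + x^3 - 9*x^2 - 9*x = (x - 3)*(x^3 + 4*x^2 + 3*x) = x*(x - 3)*(x^2 + 4*x + 3) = x*(x - 3)*(x + 3)*(x + 1)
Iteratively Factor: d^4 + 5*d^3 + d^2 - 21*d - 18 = (d + 3)*(d^3 + 2*d^2 - 5*d - 6) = (d + 1)*(d + 3)*(d^2 + d - 6) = (d + 1)*(d + 3)^2*(d - 2)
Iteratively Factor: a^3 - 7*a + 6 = (a - 1)*(a^2 + a - 6) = (a - 1)*(a + 3)*(a - 2)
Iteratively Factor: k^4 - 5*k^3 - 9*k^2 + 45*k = (k)*(k^3 - 5*k^2 - 9*k + 45) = k*(k - 3)*(k^2 - 2*k - 15) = k*(k - 5)*(k - 3)*(k + 3)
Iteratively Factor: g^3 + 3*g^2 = (g)*(g^2 + 3*g) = g*(g + 3)*(g)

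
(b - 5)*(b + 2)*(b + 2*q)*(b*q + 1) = b^4*q + 2*b^3*q^2 - 3*b^3*q + b^3 - 6*b^2*q^2 - 8*b^2*q - 3*b^2 - 20*b*q^2 - 6*b*q - 10*b - 20*q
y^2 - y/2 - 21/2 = (y - 7/2)*(y + 3)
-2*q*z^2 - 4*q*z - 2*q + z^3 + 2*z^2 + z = (-2*q + z)*(z + 1)^2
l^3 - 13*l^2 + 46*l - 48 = (l - 8)*(l - 3)*(l - 2)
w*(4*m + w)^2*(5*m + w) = 80*m^3*w + 56*m^2*w^2 + 13*m*w^3 + w^4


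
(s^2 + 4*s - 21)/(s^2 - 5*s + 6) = (s + 7)/(s - 2)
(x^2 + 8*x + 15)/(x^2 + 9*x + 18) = (x + 5)/(x + 6)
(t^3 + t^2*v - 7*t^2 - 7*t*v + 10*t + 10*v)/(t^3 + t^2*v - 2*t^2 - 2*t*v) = (t - 5)/t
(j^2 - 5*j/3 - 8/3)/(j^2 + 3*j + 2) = (j - 8/3)/(j + 2)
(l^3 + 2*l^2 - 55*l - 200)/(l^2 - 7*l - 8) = (l^2 + 10*l + 25)/(l + 1)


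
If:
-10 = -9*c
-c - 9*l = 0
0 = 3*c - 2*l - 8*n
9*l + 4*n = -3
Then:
No Solution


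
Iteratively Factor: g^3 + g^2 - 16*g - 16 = (g - 4)*(g^2 + 5*g + 4) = (g - 4)*(g + 1)*(g + 4)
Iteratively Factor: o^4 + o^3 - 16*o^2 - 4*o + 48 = (o - 2)*(o^3 + 3*o^2 - 10*o - 24) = (o - 2)*(o + 2)*(o^2 + o - 12) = (o - 3)*(o - 2)*(o + 2)*(o + 4)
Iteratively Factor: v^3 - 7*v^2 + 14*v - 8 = (v - 2)*(v^2 - 5*v + 4) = (v - 2)*(v - 1)*(v - 4)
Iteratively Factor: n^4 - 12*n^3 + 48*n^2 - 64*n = (n - 4)*(n^3 - 8*n^2 + 16*n) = n*(n - 4)*(n^2 - 8*n + 16) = n*(n - 4)^2*(n - 4)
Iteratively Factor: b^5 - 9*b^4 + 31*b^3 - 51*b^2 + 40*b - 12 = (b - 2)*(b^4 - 7*b^3 + 17*b^2 - 17*b + 6) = (b - 3)*(b - 2)*(b^3 - 4*b^2 + 5*b - 2) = (b - 3)*(b - 2)*(b - 1)*(b^2 - 3*b + 2) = (b - 3)*(b - 2)*(b - 1)^2*(b - 2)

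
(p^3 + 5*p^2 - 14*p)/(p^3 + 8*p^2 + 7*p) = (p - 2)/(p + 1)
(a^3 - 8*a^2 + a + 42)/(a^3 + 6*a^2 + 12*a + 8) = (a^2 - 10*a + 21)/(a^2 + 4*a + 4)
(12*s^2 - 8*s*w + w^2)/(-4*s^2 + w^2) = (-6*s + w)/(2*s + w)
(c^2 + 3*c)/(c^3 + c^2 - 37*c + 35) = c*(c + 3)/(c^3 + c^2 - 37*c + 35)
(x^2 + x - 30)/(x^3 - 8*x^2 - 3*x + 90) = (x + 6)/(x^2 - 3*x - 18)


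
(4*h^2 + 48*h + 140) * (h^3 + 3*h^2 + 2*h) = 4*h^5 + 60*h^4 + 292*h^3 + 516*h^2 + 280*h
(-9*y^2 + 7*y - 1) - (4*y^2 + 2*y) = -13*y^2 + 5*y - 1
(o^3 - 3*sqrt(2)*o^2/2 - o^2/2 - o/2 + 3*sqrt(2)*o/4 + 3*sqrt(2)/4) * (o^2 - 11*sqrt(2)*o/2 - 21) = o^5 - 7*sqrt(2)*o^4 - o^4/2 - 5*o^3 + 7*sqrt(2)*o^3/2 + 9*o^2/4 + 35*sqrt(2)*o^2 - 63*sqrt(2)*o/4 + 9*o/4 - 63*sqrt(2)/4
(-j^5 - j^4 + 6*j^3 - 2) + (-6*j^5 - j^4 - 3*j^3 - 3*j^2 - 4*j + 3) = -7*j^5 - 2*j^4 + 3*j^3 - 3*j^2 - 4*j + 1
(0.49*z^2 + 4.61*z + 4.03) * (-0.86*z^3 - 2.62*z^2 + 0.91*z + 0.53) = -0.4214*z^5 - 5.2484*z^4 - 15.0981*z^3 - 6.1038*z^2 + 6.1106*z + 2.1359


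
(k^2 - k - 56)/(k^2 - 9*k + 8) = (k + 7)/(k - 1)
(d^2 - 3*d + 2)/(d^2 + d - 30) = (d^2 - 3*d + 2)/(d^2 + d - 30)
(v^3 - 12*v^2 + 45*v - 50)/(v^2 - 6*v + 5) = (v^2 - 7*v + 10)/(v - 1)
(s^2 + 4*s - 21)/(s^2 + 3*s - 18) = (s + 7)/(s + 6)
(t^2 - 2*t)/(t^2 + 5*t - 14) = t/(t + 7)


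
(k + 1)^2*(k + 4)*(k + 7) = k^4 + 13*k^3 + 51*k^2 + 67*k + 28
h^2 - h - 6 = (h - 3)*(h + 2)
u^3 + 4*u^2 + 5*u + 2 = (u + 1)^2*(u + 2)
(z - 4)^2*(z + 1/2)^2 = z^4 - 7*z^3 + 33*z^2/4 + 14*z + 4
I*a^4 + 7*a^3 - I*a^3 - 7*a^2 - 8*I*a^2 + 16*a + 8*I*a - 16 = (a - 4*I)^2*(a + I)*(I*a - I)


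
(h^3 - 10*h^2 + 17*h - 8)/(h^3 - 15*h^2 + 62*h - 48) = (h - 1)/(h - 6)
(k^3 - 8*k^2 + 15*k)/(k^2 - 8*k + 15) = k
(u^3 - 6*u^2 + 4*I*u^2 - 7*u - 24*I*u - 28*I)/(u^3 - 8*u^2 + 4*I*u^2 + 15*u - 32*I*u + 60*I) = (u^2 - 6*u - 7)/(u^2 - 8*u + 15)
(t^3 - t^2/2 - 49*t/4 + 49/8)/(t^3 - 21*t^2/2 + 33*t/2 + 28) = (t^2 + 3*t - 7/4)/(t^2 - 7*t - 8)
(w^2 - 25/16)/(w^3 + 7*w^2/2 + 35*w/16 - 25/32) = 2*(4*w - 5)/(8*w^2 + 18*w - 5)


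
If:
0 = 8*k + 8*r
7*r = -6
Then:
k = 6/7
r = -6/7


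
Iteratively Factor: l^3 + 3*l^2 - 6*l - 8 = (l + 4)*(l^2 - l - 2) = (l + 1)*(l + 4)*(l - 2)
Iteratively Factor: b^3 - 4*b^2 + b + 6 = (b + 1)*(b^2 - 5*b + 6) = (b - 2)*(b + 1)*(b - 3)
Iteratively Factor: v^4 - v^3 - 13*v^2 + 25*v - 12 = (v - 3)*(v^3 + 2*v^2 - 7*v + 4) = (v - 3)*(v + 4)*(v^2 - 2*v + 1) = (v - 3)*(v - 1)*(v + 4)*(v - 1)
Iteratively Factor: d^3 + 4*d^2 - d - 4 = (d - 1)*(d^2 + 5*d + 4) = (d - 1)*(d + 1)*(d + 4)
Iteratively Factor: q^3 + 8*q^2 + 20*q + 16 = (q + 2)*(q^2 + 6*q + 8) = (q + 2)*(q + 4)*(q + 2)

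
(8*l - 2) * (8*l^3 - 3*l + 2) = 64*l^4 - 16*l^3 - 24*l^2 + 22*l - 4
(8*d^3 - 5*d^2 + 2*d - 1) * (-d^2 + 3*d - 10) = -8*d^5 + 29*d^4 - 97*d^3 + 57*d^2 - 23*d + 10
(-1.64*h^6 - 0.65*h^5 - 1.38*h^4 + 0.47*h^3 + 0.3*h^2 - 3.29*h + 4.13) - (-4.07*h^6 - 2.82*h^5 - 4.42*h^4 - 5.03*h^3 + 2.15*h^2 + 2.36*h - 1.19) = 2.43*h^6 + 2.17*h^5 + 3.04*h^4 + 5.5*h^3 - 1.85*h^2 - 5.65*h + 5.32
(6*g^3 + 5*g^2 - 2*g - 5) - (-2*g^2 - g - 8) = 6*g^3 + 7*g^2 - g + 3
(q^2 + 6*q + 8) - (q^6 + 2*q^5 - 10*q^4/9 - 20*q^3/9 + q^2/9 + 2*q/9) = -q^6 - 2*q^5 + 10*q^4/9 + 20*q^3/9 + 8*q^2/9 + 52*q/9 + 8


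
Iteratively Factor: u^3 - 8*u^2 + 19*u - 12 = (u - 1)*(u^2 - 7*u + 12) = (u - 4)*(u - 1)*(u - 3)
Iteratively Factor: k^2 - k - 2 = (k + 1)*(k - 2)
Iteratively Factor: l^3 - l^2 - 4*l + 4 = (l - 2)*(l^2 + l - 2) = (l - 2)*(l - 1)*(l + 2)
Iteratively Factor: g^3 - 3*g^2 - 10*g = (g)*(g^2 - 3*g - 10) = g*(g - 5)*(g + 2)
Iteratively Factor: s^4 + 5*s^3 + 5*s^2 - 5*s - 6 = (s - 1)*(s^3 + 6*s^2 + 11*s + 6) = (s - 1)*(s + 3)*(s^2 + 3*s + 2) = (s - 1)*(s + 1)*(s + 3)*(s + 2)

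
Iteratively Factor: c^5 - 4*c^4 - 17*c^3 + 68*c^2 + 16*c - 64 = (c - 4)*(c^4 - 17*c^2 + 16) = (c - 4)^2*(c^3 + 4*c^2 - c - 4) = (c - 4)^2*(c + 1)*(c^2 + 3*c - 4) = (c - 4)^2*(c + 1)*(c + 4)*(c - 1)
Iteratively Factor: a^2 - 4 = (a - 2)*(a + 2)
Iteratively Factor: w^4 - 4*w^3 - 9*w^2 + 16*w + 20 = (w + 1)*(w^3 - 5*w^2 - 4*w + 20) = (w - 5)*(w + 1)*(w^2 - 4) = (w - 5)*(w - 2)*(w + 1)*(w + 2)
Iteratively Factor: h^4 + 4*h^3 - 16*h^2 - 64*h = (h + 4)*(h^3 - 16*h) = (h + 4)^2*(h^2 - 4*h) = h*(h + 4)^2*(h - 4)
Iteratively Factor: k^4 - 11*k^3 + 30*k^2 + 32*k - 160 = (k - 5)*(k^3 - 6*k^2 + 32) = (k - 5)*(k + 2)*(k^2 - 8*k + 16) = (k - 5)*(k - 4)*(k + 2)*(k - 4)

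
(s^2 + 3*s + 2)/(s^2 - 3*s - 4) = (s + 2)/(s - 4)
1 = 1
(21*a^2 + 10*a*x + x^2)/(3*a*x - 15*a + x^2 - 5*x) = (7*a + x)/(x - 5)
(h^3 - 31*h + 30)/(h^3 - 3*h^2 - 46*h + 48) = (h - 5)/(h - 8)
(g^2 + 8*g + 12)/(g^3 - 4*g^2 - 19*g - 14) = (g + 6)/(g^2 - 6*g - 7)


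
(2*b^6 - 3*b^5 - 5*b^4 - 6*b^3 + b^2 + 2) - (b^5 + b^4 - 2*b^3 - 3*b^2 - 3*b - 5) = 2*b^6 - 4*b^5 - 6*b^4 - 4*b^3 + 4*b^2 + 3*b + 7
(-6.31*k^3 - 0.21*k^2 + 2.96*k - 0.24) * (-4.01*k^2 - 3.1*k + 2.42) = 25.3031*k^5 + 20.4031*k^4 - 26.4888*k^3 - 8.7218*k^2 + 7.9072*k - 0.5808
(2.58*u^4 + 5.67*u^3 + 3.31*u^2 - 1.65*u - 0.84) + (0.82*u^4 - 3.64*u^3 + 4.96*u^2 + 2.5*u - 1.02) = 3.4*u^4 + 2.03*u^3 + 8.27*u^2 + 0.85*u - 1.86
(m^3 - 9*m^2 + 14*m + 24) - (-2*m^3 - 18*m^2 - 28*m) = 3*m^3 + 9*m^2 + 42*m + 24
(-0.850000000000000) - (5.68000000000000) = -6.53000000000000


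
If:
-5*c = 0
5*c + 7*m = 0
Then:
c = 0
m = 0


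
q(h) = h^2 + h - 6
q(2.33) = 1.76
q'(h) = 2*h + 1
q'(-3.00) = -5.00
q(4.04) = 14.36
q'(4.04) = 9.08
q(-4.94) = 13.46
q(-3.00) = 0.00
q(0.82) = -4.51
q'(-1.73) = -2.46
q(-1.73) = -4.74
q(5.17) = 25.90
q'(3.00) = 7.00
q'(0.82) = 2.64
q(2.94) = 5.58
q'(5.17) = 11.34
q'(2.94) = 6.88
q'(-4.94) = -8.88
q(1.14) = -3.56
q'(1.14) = 3.28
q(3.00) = 6.00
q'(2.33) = 5.66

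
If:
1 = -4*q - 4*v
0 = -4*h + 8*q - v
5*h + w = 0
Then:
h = -w/5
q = -4*w/45 - 1/36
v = 4*w/45 - 2/9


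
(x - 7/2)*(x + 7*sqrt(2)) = x^2 - 7*x/2 + 7*sqrt(2)*x - 49*sqrt(2)/2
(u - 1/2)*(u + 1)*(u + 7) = u^3 + 15*u^2/2 + 3*u - 7/2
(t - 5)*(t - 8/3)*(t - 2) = t^3 - 29*t^2/3 + 86*t/3 - 80/3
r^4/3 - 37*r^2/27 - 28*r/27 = r*(r/3 + 1/3)*(r - 7/3)*(r + 4/3)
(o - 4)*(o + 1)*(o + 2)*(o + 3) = o^4 + 2*o^3 - 13*o^2 - 38*o - 24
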